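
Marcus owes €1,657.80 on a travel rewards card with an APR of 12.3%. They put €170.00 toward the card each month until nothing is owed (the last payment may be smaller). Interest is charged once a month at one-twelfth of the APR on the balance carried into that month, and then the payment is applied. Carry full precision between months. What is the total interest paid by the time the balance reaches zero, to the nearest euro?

€98

Monthly rate r = 12.3%/12 = 1.025% = 0.01025.
Payoff takes n = ⌈−ln(1 − rB₀/P)/ln(1+r)⌉ = ⌈10.327⌉ = 11 payments; the last is €55.75.
Total paid = 10·€170.00 + €55.75 = €1,755.75.
Total interest = total paid − principal = €1,755.75 − €1,657.80 = €97.95.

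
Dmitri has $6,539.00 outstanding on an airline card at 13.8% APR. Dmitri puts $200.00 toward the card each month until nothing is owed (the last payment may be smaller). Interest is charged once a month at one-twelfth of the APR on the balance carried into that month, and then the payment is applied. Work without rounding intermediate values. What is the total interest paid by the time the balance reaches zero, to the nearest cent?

Monthly rate r = 13.8%/12 = 1.15% = 0.0115.
Payoff takes n = ⌈−ln(1 − rB₀/P)/ln(1+r)⌉ = ⌈41.243⌉ = 42 payments; the last is $48.90.
Total paid = 41·$200.00 + $48.90 = $8,248.90.
Total interest = total paid − principal = $8,248.90 − $6,539.00 = $1,709.90.

$1,709.90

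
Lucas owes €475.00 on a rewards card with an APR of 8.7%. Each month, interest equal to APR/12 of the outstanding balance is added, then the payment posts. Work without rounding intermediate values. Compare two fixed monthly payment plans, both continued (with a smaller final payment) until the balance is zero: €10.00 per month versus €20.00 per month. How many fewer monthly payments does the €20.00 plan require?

Monthly rate r = 8.7%/12 = 0.725% = 0.00725.
At €10.00/mo: n = ⌈−ln(1 − rB₀/P)/ln(1+r)⌉ = 59 payments (last €4.42); total interest = total paid − €475.00 = €109.42.
At €20.00/mo: 27 payments (last €3.19); total interest €48.19.
Payments saved = 59 − 27 = 32.

32 fewer payments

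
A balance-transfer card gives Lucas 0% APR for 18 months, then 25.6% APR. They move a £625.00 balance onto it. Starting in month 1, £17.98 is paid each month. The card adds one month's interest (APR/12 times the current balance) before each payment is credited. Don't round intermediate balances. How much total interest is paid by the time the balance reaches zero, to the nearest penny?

Promo months 1–18 at r₀ = 0%/12 = 0; months 19+ at r₁ = 25.6%/12 = 0.0213333.
After month 18 (no interest yet): B = £625.00 − 18·£17.98 = £301.36.
Then at r₁ with £17.98/mo: n₂ = −ln(1 − r₁·B/P)/ln(1+r₁) ≈ 20.96 → 21 more payments.
Total paid = 38·£17.98 + £17.31 = £700.55; interest = £700.55 − £625.00 = £75.55.

£75.55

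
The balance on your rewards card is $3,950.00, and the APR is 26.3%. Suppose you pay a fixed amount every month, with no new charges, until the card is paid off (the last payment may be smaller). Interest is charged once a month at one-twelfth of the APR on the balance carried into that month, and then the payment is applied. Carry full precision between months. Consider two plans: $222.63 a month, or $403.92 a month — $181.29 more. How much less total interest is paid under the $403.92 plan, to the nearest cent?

Monthly rate r = 26.3%/12 = 2.19167% = 0.0219167.
At $222.63/mo: n = ⌈−ln(1 − rB₀/P)/ln(1+r)⌉ = 23 payments (last $159.28); total interest = total paid − $3,950.00 = $1,107.14.
At $403.92/mo: 12 payments (last $51.44); total interest $544.56.
Interest saved = $1,107.14 − $544.56 = $562.58.

$562.58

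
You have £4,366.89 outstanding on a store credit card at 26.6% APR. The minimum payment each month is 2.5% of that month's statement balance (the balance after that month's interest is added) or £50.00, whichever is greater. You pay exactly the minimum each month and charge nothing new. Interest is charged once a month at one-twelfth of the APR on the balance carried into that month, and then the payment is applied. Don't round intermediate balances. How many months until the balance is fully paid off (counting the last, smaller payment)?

Monthly rate r = 26.6%/12 = 2.21667% = 0.0221667.
While 2.5% of the post-interest balance exceeds £50.00, each month B ← (B·(1+r))·(1 − 0.025), i.e. B shrinks by the factor (1+r)·0.975 = 0.99661.
This holds for months 1–237. Entering month 238 the balance is £1,953.95; 2.5% of the post-interest balance is now below £50.00, so the flat £50.00 minimum applies from here.
From month 238 a fixed £50.00 at rate r clears £1,953.95 in 92 more payments. Total: 237 + 92 = 329 months.

329 months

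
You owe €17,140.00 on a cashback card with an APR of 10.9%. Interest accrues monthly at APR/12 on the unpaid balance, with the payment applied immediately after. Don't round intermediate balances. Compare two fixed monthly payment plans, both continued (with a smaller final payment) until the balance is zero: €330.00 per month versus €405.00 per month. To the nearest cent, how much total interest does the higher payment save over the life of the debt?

Monthly rate r = 10.9%/12 = 0.908333% = 0.00908333.
At €330.00/mo: n = ⌈−ln(1 − rB₀/P)/ln(1+r)⌉ = 71 payments (last €193.23); total interest = total paid − €17,140.00 = €6,153.23.
At €405.00/mo: 54 payments (last €266.46); total interest €4,591.46.
Interest saved = €6,153.23 − €4,591.46 = €1,561.77.

€1,561.77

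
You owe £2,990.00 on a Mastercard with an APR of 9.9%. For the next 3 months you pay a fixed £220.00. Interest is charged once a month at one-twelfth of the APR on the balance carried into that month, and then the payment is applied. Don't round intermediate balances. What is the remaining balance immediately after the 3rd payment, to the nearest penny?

£2,399.15

Monthly rate r = 9.9%/12 = 0.825% = 0.00825.
Each month: B ← B·(1+r) − £220.00.
Month 1: interest £24.67; balance after payment £2,794.67.
Month 2: interest £23.06; balance after payment £2,597.72.
Month 3: interest £21.43; balance after payment £2,399.15.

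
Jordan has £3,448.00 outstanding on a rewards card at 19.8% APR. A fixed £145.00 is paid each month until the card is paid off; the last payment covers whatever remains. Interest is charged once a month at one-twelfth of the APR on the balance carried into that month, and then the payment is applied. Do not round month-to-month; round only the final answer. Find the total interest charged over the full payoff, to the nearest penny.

£966.17

Monthly rate r = 19.8%/12 = 1.65% = 0.0165.
Payoff takes n = ⌈−ln(1 − rB₀/P)/ln(1+r)⌉ = ⌈30.441⌉ = 31 payments; the last is £64.17.
Total paid = 30·£145.00 + £64.17 = £4,414.17.
Total interest = total paid − principal = £4,414.17 − £3,448.00 = £966.17.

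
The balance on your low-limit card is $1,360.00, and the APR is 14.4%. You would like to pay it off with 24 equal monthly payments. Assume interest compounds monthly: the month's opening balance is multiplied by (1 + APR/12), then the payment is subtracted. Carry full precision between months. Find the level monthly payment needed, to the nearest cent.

$65.55

Monthly rate r = 14.4%/12 = 1.2% = 0.012.
Level-payment amortization: P = B₀·r / (1 − (1+r)^(−n)) = 1360.00·0.012 / (1 − 1.012^(−24)).
Denominator 1 − (1+r)^(−24) = 0.24895199.
P = 16.32 / 0.24895199 ≈ 65.55.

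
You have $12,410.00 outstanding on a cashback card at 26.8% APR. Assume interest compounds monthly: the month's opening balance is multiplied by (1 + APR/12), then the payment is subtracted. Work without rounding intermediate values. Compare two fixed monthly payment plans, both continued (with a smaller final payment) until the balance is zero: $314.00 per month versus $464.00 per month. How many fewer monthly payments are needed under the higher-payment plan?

56 fewer payments

Monthly rate r = 26.8%/12 = 2.23333% = 0.0223333.
At $314.00/mo: n = ⌈−ln(1 − rB₀/P)/ln(1+r)⌉ = 98 payments (last $3.18); total interest = total paid − $12,410.00 = $18,051.18.
At $464.00/mo: 42 payments (last $85.27); total interest $6,699.27.
Payments saved = 98 − 42 = 56.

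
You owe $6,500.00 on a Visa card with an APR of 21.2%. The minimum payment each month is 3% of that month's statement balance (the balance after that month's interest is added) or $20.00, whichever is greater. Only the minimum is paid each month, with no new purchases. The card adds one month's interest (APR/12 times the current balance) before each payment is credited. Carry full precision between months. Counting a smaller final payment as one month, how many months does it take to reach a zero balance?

Monthly rate r = 21.2%/12 = 1.76667% = 0.0176667.
While 3% of the post-interest balance exceeds $20.00, each month B ← (B·(1+r))·(1 − 0.03), i.e. B shrinks by the factor (1+r)·0.97 = 0.98714.
This holds for months 1–178. Entering month 179 the balance is $648.74; 3% of the post-interest balance is now below $20.00, so the flat $20.00 minimum applies from here.
From month 179 a fixed $20.00 at rate r clears $648.74 in 49 more payments. Total: 178 + 49 = 227 months.

227 months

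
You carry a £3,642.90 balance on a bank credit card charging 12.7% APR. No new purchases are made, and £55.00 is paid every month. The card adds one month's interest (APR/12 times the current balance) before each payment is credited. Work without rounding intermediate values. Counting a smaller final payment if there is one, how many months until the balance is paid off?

115 payments

Monthly rate r = 12.7%/12 = 1.05833% = 0.0105833.
Recurrence: B ← B·(1+r) − £55.00.
Month 1: interest £38.55; balance after payment £3,626.45.
Month 2: interest £38.38; balance after payment £3,609.83.
Closed form: n = −ln(1 − rB₀/P)/ln(1+r) = −ln(0.29902)/ln(1.01058) ≈ 114.674, so the balance reaches zero during payment 115.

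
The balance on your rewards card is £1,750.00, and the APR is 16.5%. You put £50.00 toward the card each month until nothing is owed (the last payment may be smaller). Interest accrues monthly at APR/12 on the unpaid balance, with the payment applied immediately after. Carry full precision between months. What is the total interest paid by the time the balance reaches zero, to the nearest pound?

Monthly rate r = 16.5%/12 = 1.375% = 0.01375.
Payoff takes n = ⌈−ln(1 − rB₀/P)/ln(1+r)⌉ = ⌈48.061⌉ = 49 payments; the last is £3.06.
Total paid = 48·£50.00 + £3.06 = £2,403.06.
Total interest = total paid − principal = £2,403.06 − £1,750.00 = £653.06.

£653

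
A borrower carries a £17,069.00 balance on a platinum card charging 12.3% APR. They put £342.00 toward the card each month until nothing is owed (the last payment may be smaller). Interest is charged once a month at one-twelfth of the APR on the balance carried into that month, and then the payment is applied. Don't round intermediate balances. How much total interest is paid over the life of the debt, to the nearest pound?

£6,962

Monthly rate r = 12.3%/12 = 1.025% = 0.01025.
Payoff takes n = ⌈−ln(1 − rB₀/P)/ln(1+r)⌉ = ⌈70.266⌉ = 71 payments; the last is £91.33.
Total paid = 70·£342.00 + £91.33 = £24,031.33.
Total interest = total paid − principal = £24,031.33 − £17,069.00 = £6,962.33.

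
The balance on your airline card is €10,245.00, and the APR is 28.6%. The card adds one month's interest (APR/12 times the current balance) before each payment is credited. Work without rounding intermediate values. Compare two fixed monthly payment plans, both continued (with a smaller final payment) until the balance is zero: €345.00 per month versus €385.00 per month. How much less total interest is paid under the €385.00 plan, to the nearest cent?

€1,579.06

Monthly rate r = 28.6%/12 = 2.38333% = 0.0238333.
At €345.00/mo: n = ⌈−ln(1 − rB₀/P)/ln(1+r)⌉ = 53 payments (last €78.90); total interest = total paid − €10,245.00 = €7,773.90.
At €385.00/mo: 43 payments (last €269.84); total interest €6,194.84.
Interest saved = €7,773.90 − €6,194.84 = €1,579.06.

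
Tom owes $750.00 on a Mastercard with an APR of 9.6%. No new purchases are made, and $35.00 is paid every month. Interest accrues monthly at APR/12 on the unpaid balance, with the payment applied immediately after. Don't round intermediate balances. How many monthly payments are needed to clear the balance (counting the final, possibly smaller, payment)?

24 payments

Monthly rate r = 9.6%/12 = 0.8% = 0.008.
Recurrence: B ← B·(1+r) − $35.00.
Month 1: interest $6.00; balance after payment $721.00.
Month 2: interest $5.77; balance after payment $691.77.
Closed form: n = −ln(1 − rB₀/P)/ln(1+r) = −ln(0.82857)/ln(1.008) ≈ 23.600, so the balance reaches zero during payment 24.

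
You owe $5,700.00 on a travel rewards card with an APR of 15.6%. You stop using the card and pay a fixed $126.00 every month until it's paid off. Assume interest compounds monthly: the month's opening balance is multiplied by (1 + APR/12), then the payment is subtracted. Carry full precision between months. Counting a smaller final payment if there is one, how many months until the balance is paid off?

Monthly rate r = 15.6%/12 = 1.3% = 0.013.
Recurrence: B ← B·(1+r) − $126.00.
Month 1: interest $74.10; balance after payment $5,648.10.
Month 2: interest $73.43; balance after payment $5,595.53.
Closed form: n = −ln(1 − rB₀/P)/ln(1+r) = −ln(0.4119)/ln(1.013) ≈ 68.670, so the balance reaches zero during payment 69.

69 months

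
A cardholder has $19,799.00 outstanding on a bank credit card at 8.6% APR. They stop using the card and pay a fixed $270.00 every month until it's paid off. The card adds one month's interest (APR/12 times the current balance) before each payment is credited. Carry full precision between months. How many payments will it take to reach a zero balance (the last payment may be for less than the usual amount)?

Monthly rate r = 8.6%/12 = 0.716667% = 0.00716667.
Recurrence: B ← B·(1+r) − $270.00.
Month 1: interest $141.89; balance after payment $19,670.89.
Month 2: interest $140.97; balance after payment $19,541.87.
Closed form: n = −ln(1 − rB₀/P)/ln(1+r) = −ln(0.47447)/ln(1.00717) ≈ 104.403, so the balance reaches zero during payment 105.

105 months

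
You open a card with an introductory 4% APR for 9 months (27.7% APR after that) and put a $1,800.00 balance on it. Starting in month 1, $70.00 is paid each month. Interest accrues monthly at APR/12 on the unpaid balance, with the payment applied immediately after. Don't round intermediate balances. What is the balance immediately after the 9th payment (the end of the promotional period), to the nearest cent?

$1,216.26

Promo months 1–9 at r₀ = 4%/12 = 0.00333333; months 10+ at r₁ = 27.7%/12 = 0.0230833.
After month 9: iterate B ← B·(1+r₀) − $70.00 for 9 months → $1,216.26.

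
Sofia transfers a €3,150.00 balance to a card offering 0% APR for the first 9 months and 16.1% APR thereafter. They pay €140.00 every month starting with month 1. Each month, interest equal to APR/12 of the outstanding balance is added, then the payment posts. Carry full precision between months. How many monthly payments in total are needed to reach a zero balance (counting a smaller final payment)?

Promo months 1–9 at r₀ = 0%/12 = 0; months 10+ at r₁ = 16.1%/12 = 0.0134167.
After month 9 (no interest yet): B = €3,150.00 − 9·€140.00 = €1,890.00.
Then at r₁ with €140.00/mo: n₂ = −ln(1 − r₁·B/P)/ln(1+r₁) ≈ 14.99 → 15 more payments.

24 payments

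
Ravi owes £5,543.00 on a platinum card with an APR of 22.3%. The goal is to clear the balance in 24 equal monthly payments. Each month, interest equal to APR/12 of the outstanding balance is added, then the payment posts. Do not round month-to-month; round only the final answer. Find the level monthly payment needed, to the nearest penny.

£288.38

Monthly rate r = 22.3%/12 = 1.85833% = 0.0185833.
Level-payment amortization: P = B₀·r / (1 − (1+r)^(−n)) = 5543.00·0.0185833 / (1 − 1.01858^(−24)).
Denominator 1 − (1+r)^(−24) = 0.357190298.
P = 103.007 / 0.357190298 ≈ 288.38.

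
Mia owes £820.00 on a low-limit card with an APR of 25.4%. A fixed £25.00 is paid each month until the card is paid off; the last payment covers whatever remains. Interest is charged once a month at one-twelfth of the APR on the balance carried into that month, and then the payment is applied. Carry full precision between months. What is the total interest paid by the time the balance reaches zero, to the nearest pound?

£594

Monthly rate r = 25.4%/12 = 2.11667% = 0.0211667.
Payoff takes n = ⌈−ln(1 − rB₀/P)/ln(1+r)⌉ = ⌈56.577⌉ = 57 payments; the last is £14.48.
Total paid = 56·£25.00 + £14.48 = £1,414.48.
Total interest = total paid − principal = £1,414.48 − £820.00 = £594.48.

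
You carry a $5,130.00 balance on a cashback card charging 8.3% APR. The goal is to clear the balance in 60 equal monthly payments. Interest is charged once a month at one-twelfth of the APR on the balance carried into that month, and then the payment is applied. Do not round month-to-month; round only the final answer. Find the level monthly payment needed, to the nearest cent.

Monthly rate r = 8.3%/12 = 0.691667% = 0.00691667.
Level-payment amortization: P = B₀·r / (1 − (1+r)^(−n)) = 5130.00·0.00691667 / (1 − 1.00692^(−60)).
Denominator 1 − (1+r)^(−60) = 0.338715667.
P = 35.4825 / 0.338715667 ≈ 104.76.

$104.76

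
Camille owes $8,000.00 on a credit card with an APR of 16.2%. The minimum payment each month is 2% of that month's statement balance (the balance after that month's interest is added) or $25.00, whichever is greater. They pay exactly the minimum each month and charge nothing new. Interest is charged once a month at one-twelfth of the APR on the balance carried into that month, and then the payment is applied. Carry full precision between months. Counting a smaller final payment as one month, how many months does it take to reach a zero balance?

358 months

Monthly rate r = 16.2%/12 = 1.35% = 0.0135.
While 2% of the post-interest balance exceeds $25.00, each month B ← (B·(1+r))·(1 − 0.02), i.e. B shrinks by the factor (1+r)·0.98 = 0.99323.
This holds for months 1–276. Entering month 277 the balance is $1,226.99; 2% of the post-interest balance is now below $25.00, so the flat $25.00 minimum applies from here.
From month 277 a fixed $25.00 at rate r clears $1,226.99 in 82 more payments. Total: 276 + 82 = 358 months.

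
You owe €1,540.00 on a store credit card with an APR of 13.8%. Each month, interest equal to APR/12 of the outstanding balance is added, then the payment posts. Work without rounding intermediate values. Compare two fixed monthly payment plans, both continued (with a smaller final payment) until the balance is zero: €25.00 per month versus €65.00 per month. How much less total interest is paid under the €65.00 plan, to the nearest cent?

€886.21

Monthly rate r = 13.8%/12 = 1.15% = 0.0115.
At €25.00/mo: n = ⌈−ln(1 − rB₀/P)/ln(1+r)⌉ = 108 payments (last €19.47); total interest = total paid − €1,540.00 = €1,154.47.
At €65.00/mo: 28 payments (last €53.26); total interest €268.26.
Interest saved = €1,154.47 − €268.26 = €886.21.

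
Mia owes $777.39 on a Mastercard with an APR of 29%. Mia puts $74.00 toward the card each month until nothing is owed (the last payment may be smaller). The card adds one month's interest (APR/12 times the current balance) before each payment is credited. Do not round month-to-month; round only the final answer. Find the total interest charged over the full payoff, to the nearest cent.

$130.35

Monthly rate r = 29%/12 = 2.41667% = 0.0241667.
Payoff takes n = ⌈−ln(1 − rB₀/P)/ln(1+r)⌉ = ⌈12.264⌉ = 13 payments; the last is $19.74.
Total paid = 12·$74.00 + $19.74 = $907.74.
Total interest = total paid − principal = $907.74 − $777.39 = $130.35.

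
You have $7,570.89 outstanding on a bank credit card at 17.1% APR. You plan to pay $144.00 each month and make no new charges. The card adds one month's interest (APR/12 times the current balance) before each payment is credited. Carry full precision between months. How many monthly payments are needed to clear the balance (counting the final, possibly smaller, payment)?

Monthly rate r = 17.1%/12 = 1.425% = 0.01425.
Recurrence: B ← B·(1+r) − $144.00.
Month 1: interest $107.89; balance after payment $7,534.78.
Month 2: interest $107.37; balance after payment $7,498.15.
Closed form: n = −ln(1 − rB₀/P)/ln(1+r) = −ln(0.2508)/ln(1.01425) ≈ 97.750, so the balance reaches zero during payment 98.

98 months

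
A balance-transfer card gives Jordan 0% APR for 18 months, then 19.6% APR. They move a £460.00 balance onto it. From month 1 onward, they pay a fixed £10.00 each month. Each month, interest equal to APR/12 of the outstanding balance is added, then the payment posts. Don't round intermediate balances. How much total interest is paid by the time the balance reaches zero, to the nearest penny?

£97.30

Promo months 1–18 at r₀ = 0%/12 = 0; months 19+ at r₁ = 19.6%/12 = 0.0163333.
After month 18 (no interest yet): B = £460.00 − 18·£10.00 = £280.00.
Then at r₁ with £10.00/mo: n₂ = −ln(1 − r₁·B/P)/ln(1+r₁) ≈ 37.73 → 38 more payments.
Total paid = 55·£10.00 + £7.30 = £557.30; interest = £557.30 − £460.00 = £97.30.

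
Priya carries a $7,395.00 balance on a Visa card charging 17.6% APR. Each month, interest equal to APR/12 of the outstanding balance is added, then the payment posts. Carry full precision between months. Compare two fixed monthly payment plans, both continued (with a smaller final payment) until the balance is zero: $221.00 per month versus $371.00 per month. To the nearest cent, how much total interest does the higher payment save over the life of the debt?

Monthly rate r = 17.6%/12 = 1.46667% = 0.0146667.
At $221.00/mo: n = ⌈−ln(1 − rB₀/P)/ln(1+r)⌉ = 47 payments (last $77.58); total interest = total paid − $7,395.00 = $2,848.58.
At $371.00/mo: 24 payments (last $278.63); total interest $1,416.63.
Interest saved = $2,848.58 − $1,416.63 = $1,431.95.

$1,431.95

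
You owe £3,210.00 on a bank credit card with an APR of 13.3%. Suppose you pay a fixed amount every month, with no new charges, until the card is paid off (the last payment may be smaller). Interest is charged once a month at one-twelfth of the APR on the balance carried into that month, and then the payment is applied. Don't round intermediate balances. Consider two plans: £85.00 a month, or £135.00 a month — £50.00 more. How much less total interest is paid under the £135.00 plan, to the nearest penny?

Monthly rate r = 13.3%/12 = 1.10833% = 0.0110833.
At £85.00/mo: n = ⌈−ln(1 − rB₀/P)/ln(1+r)⌉ = 50 payments (last £16.65); total interest = total paid − £3,210.00 = £971.65.
At £135.00/mo: 28 payments (last £101.70); total interest £536.70.
Interest saved = £971.65 − £536.70 = £434.95.

£434.95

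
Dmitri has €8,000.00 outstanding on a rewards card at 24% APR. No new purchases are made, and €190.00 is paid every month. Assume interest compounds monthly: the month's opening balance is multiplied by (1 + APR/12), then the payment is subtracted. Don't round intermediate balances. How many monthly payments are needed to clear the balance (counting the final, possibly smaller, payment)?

94 months

Monthly rate r = 24%/12 = 2% = 0.02.
Recurrence: B ← B·(1+r) − €190.00.
Month 1: interest €160.00; balance after payment €7,970.00.
Month 2: interest €159.40; balance after payment €7,939.40.
Closed form: n = −ln(1 − rB₀/P)/ln(1+r) = −ln(0.15789)/ln(1.02) ≈ 93.211, so the balance reaches zero during payment 94.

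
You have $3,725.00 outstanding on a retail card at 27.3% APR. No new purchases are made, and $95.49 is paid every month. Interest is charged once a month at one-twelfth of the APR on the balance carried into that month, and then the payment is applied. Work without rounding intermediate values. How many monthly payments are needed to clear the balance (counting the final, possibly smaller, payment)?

98 payments

Monthly rate r = 27.3%/12 = 2.275% = 0.02275.
Recurrence: B ← B·(1+r) − $95.49.
Month 1: interest $84.74; balance after payment $3,714.25.
Month 2: interest $84.50; balance after payment $3,703.26.
Closed form: n = −ln(1 − rB₀/P)/ln(1+r) = −ln(0.11254)/ln(1.02275) ≈ 97.109, so the balance reaches zero during payment 98.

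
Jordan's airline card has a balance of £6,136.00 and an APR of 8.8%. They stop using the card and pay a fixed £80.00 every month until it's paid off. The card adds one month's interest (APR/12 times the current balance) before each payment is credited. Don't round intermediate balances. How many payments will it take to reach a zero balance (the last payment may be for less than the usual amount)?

Monthly rate r = 8.8%/12 = 0.733333% = 0.00733333.
Recurrence: B ← B·(1+r) − £80.00.
Month 1: interest £45.00; balance after payment £6,101.00.
Month 2: interest £44.74; balance after payment £6,065.74.
Closed form: n = −ln(1 − rB₀/P)/ln(1+r) = −ln(0.43753)/ln(1.00733) ≈ 113.131, so the balance reaches zero during payment 114.

114 months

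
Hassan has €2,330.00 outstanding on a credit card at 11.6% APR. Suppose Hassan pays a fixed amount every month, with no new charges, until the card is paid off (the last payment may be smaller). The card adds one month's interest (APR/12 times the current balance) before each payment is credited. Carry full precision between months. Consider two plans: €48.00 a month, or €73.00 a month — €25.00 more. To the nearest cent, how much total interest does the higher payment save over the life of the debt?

€360.84

Monthly rate r = 11.6%/12 = 0.966667% = 0.00966667.
At €48.00/mo: n = ⌈−ln(1 − rB₀/P)/ln(1+r)⌉ = 66 payments (last €40.56); total interest = total paid − €2,330.00 = €830.56.
At €73.00/mo: 39 payments (last €25.72); total interest €469.72.
Interest saved = €830.56 − €469.72 = €360.84.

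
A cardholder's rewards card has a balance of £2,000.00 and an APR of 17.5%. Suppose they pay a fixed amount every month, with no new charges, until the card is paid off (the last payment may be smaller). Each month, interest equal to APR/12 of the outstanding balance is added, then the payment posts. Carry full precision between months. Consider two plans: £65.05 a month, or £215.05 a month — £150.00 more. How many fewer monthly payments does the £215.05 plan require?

Monthly rate r = 17.5%/12 = 1.45833% = 0.0145833.
At £65.05/mo: n = ⌈−ln(1 − rB₀/P)/ln(1+r)⌉ = 42 payments (last £5.81); total interest = total paid − £2,000.00 = £672.86.
At £215.05/mo: 11 payments (last £14.52); total interest £165.02.
Payments saved = 42 − 11 = 31.

31 fewer payments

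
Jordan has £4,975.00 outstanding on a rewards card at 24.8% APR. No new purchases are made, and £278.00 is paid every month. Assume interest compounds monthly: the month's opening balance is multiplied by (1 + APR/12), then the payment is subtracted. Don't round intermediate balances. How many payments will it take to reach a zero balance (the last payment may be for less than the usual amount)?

Monthly rate r = 24.8%/12 = 2.06667% = 0.0206667.
Recurrence: B ← B·(1+r) − £278.00.
Month 1: interest £102.82; balance after payment £4,799.82.
Month 2: interest £99.20; balance after payment £4,621.01.
Closed form: n = −ln(1 − rB₀/P)/ln(1+r) = −ln(0.63016)/ln(1.02067) ≈ 22.575, so the balance reaches zero during payment 23.

23 months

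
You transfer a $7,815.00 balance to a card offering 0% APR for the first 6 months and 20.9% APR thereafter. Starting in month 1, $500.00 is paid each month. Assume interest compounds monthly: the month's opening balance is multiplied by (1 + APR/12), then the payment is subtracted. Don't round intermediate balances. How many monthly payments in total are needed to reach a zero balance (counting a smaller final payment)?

Promo months 1–6 at r₀ = 0%/12 = 0; months 7+ at r₁ = 20.9%/12 = 0.0174167.
After month 6 (no interest yet): B = $7,815.00 − 6·$500.00 = $4,815.00.
Then at r₁ with $500.00/mo: n₂ = −ln(1 − r₁·B/P)/ln(1+r₁) ≈ 10.63 → 11 more payments.

17 payments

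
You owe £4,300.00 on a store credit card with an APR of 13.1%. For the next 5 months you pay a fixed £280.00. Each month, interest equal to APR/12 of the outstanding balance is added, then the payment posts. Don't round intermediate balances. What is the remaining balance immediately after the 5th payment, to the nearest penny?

Monthly rate r = 13.1%/12 = 1.09167% = 0.0109167.
Each month: B ← B·(1+r) − £280.00.
Month 1: interest £46.94; balance after payment £4,066.94.
Month 2: interest £44.40; balance after payment £3,831.34.
Month 3: interest £41.83; balance after payment £3,593.16.
Month 4: interest £39.23; balance after payment £3,352.39.
Month 5: interest £36.60; balance after payment £3,108.99.

£3,108.99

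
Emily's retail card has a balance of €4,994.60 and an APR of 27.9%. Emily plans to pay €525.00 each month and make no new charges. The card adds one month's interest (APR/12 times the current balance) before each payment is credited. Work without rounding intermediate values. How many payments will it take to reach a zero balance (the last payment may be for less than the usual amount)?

Monthly rate r = 27.9%/12 = 2.325% = 0.02325.
Recurrence: B ← B·(1+r) − €525.00.
Month 1: interest €116.12; balance after payment €4,585.72.
Month 2: interest €106.62; balance after payment €4,167.34.
Closed form: n = −ln(1 − rB₀/P)/ln(1+r) = −ln(0.77881)/ln(1.02325) ≈ 10.877, so the balance reaches zero during payment 11.

11 months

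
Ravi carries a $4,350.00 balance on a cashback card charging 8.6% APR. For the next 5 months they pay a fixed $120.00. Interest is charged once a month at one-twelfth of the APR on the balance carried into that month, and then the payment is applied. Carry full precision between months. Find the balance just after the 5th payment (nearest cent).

Monthly rate r = 8.6%/12 = 0.716667% = 0.00716667.
Each month: B ← B·(1+r) − $120.00.
Month 1: interest $31.18; balance after payment $4,261.18.
Month 2: interest $30.54; balance after payment $4,171.71.
Month 3: interest $29.90; balance after payment $4,081.61.
Month 4: interest $29.25; balance after payment $3,990.86.
Month 5: interest $28.60; balance after payment $3,899.46.

$3,899.46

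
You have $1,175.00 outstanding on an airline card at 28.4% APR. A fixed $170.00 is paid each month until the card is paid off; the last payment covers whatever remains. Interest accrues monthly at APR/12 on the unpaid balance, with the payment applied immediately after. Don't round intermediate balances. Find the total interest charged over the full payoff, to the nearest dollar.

$124

Monthly rate r = 28.4%/12 = 2.36667% = 0.0236667.
Payoff takes n = ⌈−ln(1 − rB₀/P)/ln(1+r)⌉ = ⌈7.636⌉ = 8 payments; the last is $108.65.
Total paid = 7·$170.00 + $108.65 = $1,298.65.
Total interest = total paid − principal = $1,298.65 − $1,175.00 = $123.65.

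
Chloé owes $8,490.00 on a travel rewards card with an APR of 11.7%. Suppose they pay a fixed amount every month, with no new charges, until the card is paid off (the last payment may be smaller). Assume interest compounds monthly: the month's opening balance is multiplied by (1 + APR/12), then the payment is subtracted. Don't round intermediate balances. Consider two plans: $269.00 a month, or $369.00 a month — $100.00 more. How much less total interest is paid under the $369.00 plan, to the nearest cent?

$535.15

Monthly rate r = 11.7%/12 = 0.975% = 0.00975.
At $269.00/mo: n = ⌈−ln(1 − rB₀/P)/ln(1+r)⌉ = 38 payments (last $243.16); total interest = total paid − $8,490.00 = $1,706.16.
At $369.00/mo: 27 payments (last $67.01); total interest $1,171.01.
Interest saved = $1,706.16 − $1,171.01 = $535.15.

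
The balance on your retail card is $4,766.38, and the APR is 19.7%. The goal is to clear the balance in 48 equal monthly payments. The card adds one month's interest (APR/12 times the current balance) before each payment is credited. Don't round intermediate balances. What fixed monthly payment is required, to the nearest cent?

Monthly rate r = 19.7%/12 = 1.64167% = 0.0164167.
Level-payment amortization: P = B₀·r / (1 − (1+r)^(−n)) = 4766.38·0.0164167 / (1 − 1.01642^(−48)).
Denominator 1 − (1+r)^(−48) = 0.542327659.
P = 78.2481 / 0.542327659 ≈ 144.28.

$144.28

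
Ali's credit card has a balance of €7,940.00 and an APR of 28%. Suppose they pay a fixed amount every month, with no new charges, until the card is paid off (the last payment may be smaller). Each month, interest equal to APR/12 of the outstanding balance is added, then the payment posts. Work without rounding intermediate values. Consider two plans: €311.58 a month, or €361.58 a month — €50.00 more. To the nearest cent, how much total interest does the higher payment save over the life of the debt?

Monthly rate r = 28%/12 = 2.33333% = 0.0233333.
At €311.58/mo: n = ⌈−ln(1 − rB₀/P)/ln(1+r)⌉ = 40 payments (last €45.63); total interest = total paid − €7,940.00 = €4,257.25.
At €361.58/mo: 32 payments (last €50.62); total interest €3,319.60.
Interest saved = €4,257.25 − €3,319.60 = €937.65.

€937.65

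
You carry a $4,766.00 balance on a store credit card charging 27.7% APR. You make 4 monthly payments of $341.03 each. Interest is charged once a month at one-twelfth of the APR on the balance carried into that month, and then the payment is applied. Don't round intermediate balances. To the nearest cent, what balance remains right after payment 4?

$3,809.45

Monthly rate r = 27.7%/12 = 2.30833% = 0.0230833.
Each month: B ← B·(1+r) − $341.03.
Month 1: interest $110.02; balance after payment $4,534.99.
Month 2: interest $104.68; balance after payment $4,298.64.
Month 3: interest $99.23; balance after payment $4,056.83.
Month 4: interest $93.65; balance after payment $3,809.45.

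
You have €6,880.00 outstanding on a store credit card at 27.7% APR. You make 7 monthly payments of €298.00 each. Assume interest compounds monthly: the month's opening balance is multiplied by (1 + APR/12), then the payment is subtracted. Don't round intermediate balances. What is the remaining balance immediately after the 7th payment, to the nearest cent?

Monthly rate r = 27.7%/12 = 2.30833% = 0.0230833.
Each month: B ← B·(1+r) − €298.00.
Month 1: interest €158.81; balance after payment €6,740.81.
Month 2: interest €155.60; balance after payment €6,598.41.
Month 3: interest €152.31; balance after payment €6,452.73.
Month 4: interest €148.95; balance after payment €6,303.68.
Month 5: interest €145.51; balance after payment €6,151.19.
Month 6: interest €141.99; balance after payment €5,995.18.
Month 7: interest €138.39; balance after payment €5,835.57.

€5,835.57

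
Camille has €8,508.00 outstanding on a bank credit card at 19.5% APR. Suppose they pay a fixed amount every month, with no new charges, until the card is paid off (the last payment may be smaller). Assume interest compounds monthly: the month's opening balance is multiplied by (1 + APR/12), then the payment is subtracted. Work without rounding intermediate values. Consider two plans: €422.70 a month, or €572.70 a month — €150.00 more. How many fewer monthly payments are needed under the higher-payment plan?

7 fewer payments

Monthly rate r = 19.5%/12 = 1.625% = 0.01625.
At €422.70/mo: n = ⌈−ln(1 − rB₀/P)/ln(1+r)⌉ = 25 payments (last €243.60); total interest = total paid − €8,508.00 = €1,880.40.
At €572.70/mo: 18 payments (last €80.97); total interest €1,308.87.
Payments saved = 25 − 18 = 7.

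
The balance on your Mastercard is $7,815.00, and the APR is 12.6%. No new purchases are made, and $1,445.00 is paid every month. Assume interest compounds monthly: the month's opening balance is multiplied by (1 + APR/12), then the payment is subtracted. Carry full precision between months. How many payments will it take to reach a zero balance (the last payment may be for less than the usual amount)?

Monthly rate r = 12.6%/12 = 1.05% = 0.0105.
Recurrence: B ← B·(1+r) − $1,445.00.
Month 1: interest $82.06; balance after payment $6,452.06.
Month 2: interest $67.75; balance after payment $5,074.80.
Month 3: interest $53.29; balance after payment $3,683.09.
Month 4: interest $38.67; balance after payment $2,276.76.
Month 5: interest $23.91; balance after payment $855.67.
Month 6: interest $8.98; balance after payment $0.00.

6 months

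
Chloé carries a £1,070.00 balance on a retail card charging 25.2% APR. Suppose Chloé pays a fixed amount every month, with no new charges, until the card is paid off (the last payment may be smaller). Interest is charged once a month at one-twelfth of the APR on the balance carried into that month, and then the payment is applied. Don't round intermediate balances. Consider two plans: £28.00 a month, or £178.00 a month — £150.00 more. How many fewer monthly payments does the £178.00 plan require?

72 fewer payments

Monthly rate r = 25.2%/12 = 2.1% = 0.021.
At £28.00/mo: n = ⌈−ln(1 − rB₀/P)/ln(1+r)⌉ = 79 payments (last £1.33); total interest = total paid − £1,070.00 = £1,115.33.
At £178.00/mo: 7 payments (last £88.25); total interest £86.25.
Payments saved = 79 − 7 = 72.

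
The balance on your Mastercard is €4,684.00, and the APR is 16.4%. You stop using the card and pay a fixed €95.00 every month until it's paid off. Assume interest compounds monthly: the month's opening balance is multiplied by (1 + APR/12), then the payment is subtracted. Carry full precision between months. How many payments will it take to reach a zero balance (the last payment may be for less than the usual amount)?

83 months

Monthly rate r = 16.4%/12 = 1.36667% = 0.0136667.
Recurrence: B ← B·(1+r) − €95.00.
Month 1: interest €64.01; balance after payment €4,653.01.
Month 2: interest €63.59; balance after payment €4,621.61.
Closed form: n = −ln(1 − rB₀/P)/ln(1+r) = −ln(0.32616)/ln(1.01367) ≈ 82.537, so the balance reaches zero during payment 83.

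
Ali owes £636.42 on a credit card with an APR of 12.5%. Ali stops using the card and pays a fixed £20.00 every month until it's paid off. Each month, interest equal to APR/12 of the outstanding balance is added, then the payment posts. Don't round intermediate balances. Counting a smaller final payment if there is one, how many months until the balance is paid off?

39 payments

Monthly rate r = 12.5%/12 = 1.04167% = 0.0104167.
Recurrence: B ← B·(1+r) − £20.00.
Month 1: interest £6.63; balance after payment £623.05.
Month 2: interest £6.49; balance after payment £609.54.
Closed form: n = −ln(1 − rB₀/P)/ln(1+r) = −ln(0.66853)/ln(1.01042) ≈ 38.858, so the balance reaches zero during payment 39.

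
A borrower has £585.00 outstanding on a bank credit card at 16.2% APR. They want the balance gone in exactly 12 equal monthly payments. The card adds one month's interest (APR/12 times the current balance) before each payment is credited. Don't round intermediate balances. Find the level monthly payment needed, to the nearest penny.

Monthly rate r = 16.2%/12 = 1.35% = 0.0135.
Level-payment amortization: P = B₀·r / (1 − (1+r)^(−n)) = 585.00·0.0135 / (1 − 1.0135^(−12)).
Denominator 1 − (1+r)^(−12) = 0.148636624.
P = 7.8975 / 0.148636624 ≈ 53.13.

£53.13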